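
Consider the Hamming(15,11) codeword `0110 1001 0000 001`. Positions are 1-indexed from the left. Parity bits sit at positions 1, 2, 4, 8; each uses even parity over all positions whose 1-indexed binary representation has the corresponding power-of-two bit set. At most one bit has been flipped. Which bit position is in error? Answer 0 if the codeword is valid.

3

s1: b1⊕b3⊕b5⊕b7⊕b9⊕b11⊕b13⊕b15 = 0⊕1⊕1⊕0⊕0⊕0⊕0⊕1 = 1
s2: b2⊕b3⊕b6⊕b7⊕b10⊕b11⊕b14⊕b15 = 1⊕1⊕0⊕0⊕0⊕0⊕0⊕1 = 1
s4: b4⊕b5⊕b6⊕b7⊕b12⊕b13⊕b14⊕b15 = 0⊕1⊕0⊕0⊕0⊕0⊕0⊕1 = 0
s8: b8⊕b9⊕b10⊕b11⊕b12⊕b13⊕b14⊕b15 = 1⊕0⊕0⊕0⊕0⊕0⊕0⊕1 = 0
Syndrome (s8...s1) = 0011 → position 3.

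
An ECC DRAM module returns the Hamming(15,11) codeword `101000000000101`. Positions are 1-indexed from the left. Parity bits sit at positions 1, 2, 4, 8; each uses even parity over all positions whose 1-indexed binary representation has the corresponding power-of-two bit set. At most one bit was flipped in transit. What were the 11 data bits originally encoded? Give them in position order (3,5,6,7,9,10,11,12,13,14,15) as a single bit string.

s1: b1⊕b3⊕b5⊕b7⊕b9⊕b11⊕b13⊕b15 = 1⊕1⊕0⊕0⊕0⊕0⊕1⊕1 = 0
s2: b2⊕b3⊕b6⊕b7⊕b10⊕b11⊕b14⊕b15 = 0⊕1⊕0⊕0⊕0⊕0⊕0⊕1 = 0
s4: b4⊕b5⊕b6⊕b7⊕b12⊕b13⊕b14⊕b15 = 0⊕0⊕0⊕0⊕0⊕1⊕0⊕1 = 0
s8: b8⊕b9⊕b10⊕b11⊕b12⊕b13⊕b14⊕b15 = 0⊕0⊕0⊕0⊕0⊕1⊕0⊕1 = 0
Syndrome (s8...s1) = 0000 → position 0 (no error).
No correction needed.
Data bits at positions 3,5,6,7,9,10,11,12,13,14,15: 10000000101

10000000101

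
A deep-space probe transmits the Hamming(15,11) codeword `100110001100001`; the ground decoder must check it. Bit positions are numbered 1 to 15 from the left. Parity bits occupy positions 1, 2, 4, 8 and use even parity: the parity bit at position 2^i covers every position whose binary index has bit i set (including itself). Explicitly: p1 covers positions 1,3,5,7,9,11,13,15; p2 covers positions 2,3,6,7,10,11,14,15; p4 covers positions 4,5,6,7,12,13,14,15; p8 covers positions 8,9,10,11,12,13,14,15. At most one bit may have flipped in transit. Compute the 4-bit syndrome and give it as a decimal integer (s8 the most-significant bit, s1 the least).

12

s1: b1⊕b3⊕b5⊕b7⊕b9⊕b11⊕b13⊕b15 = 1⊕0⊕1⊕0⊕1⊕0⊕0⊕1 = 0
s2: b2⊕b3⊕b6⊕b7⊕b10⊕b11⊕b14⊕b15 = 0⊕0⊕0⊕0⊕1⊕0⊕0⊕1 = 0
s4: b4⊕b5⊕b6⊕b7⊕b12⊕b13⊕b14⊕b15 = 1⊕1⊕0⊕0⊕0⊕0⊕0⊕1 = 1
s8: b8⊕b9⊕b10⊕b11⊕b12⊕b13⊕b14⊕b15 = 0⊕1⊕1⊕0⊕0⊕0⊕0⊕1 = 1
Syndrome (s8...s1) = 1100 → position 12.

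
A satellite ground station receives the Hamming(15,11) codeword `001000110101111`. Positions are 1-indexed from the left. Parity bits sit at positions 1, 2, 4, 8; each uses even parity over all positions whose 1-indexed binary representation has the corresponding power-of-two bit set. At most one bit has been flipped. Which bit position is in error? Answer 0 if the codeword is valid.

6

s1: b1⊕b3⊕b5⊕b7⊕b9⊕b11⊕b13⊕b15 = 0⊕1⊕0⊕1⊕0⊕0⊕1⊕1 = 0
s2: b2⊕b3⊕b6⊕b7⊕b10⊕b11⊕b14⊕b15 = 0⊕1⊕0⊕1⊕1⊕0⊕1⊕1 = 1
s4: b4⊕b5⊕b6⊕b7⊕b12⊕b13⊕b14⊕b15 = 0⊕0⊕0⊕1⊕1⊕1⊕1⊕1 = 1
s8: b8⊕b9⊕b10⊕b11⊕b12⊕b13⊕b14⊕b15 = 1⊕0⊕1⊕0⊕1⊕1⊕1⊕1 = 0
Syndrome (s8...s1) = 0110 → position 6.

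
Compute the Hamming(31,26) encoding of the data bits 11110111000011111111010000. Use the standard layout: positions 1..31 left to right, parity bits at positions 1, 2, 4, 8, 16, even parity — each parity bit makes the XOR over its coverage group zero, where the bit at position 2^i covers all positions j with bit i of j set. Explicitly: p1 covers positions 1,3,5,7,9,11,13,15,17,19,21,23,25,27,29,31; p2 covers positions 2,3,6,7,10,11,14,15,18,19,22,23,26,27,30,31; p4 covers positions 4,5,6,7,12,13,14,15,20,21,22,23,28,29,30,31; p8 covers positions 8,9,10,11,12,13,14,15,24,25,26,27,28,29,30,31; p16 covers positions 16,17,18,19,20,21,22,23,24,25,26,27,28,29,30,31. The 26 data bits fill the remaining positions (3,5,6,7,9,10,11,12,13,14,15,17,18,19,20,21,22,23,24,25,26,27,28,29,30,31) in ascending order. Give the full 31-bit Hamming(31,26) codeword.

Place data bits at non-power-of-two positions: b3=1, b5=1, b6=1, b7=1, b9=0, b10=1, b11=1, b12=1, b13=0, b14=0, b15=0, b17=0, b18=1, b19=1, b20=1, b21=1, b22=1, b23=1, b24=1, b25=1, b26=0, b27=1, b28=0, b29=0, b30=0, b31=0.
p1 = XOR of data positions {3,5,7,9,11,13,15,17,19,21,23,25,27,29,31} = 1⊕1⊕1⊕0⊕1⊕0⊕0⊕0⊕1⊕1⊕1⊕1⊕1⊕0⊕0 = 1
p2 = XOR of data positions {3,6,7,10,11,14,15,18,19,22,23,26,27,30,31} = 1⊕1⊕1⊕1⊕1⊕0⊕0⊕1⊕1⊕1⊕1⊕0⊕1⊕0⊕0 = 0
p4 = XOR of data positions {5,6,7,12,13,14,15,20,21,22,23,28,29,30,31} = 1⊕1⊕1⊕1⊕0⊕0⊕0⊕1⊕1⊕1⊕1⊕0⊕0⊕0⊕0 = 0
p8 = XOR of data positions {9,10,11,12,13,14,15,24,25,26,27,28,29,30,31} = 0⊕1⊕1⊕1⊕0⊕0⊕0⊕1⊕1⊕0⊕1⊕0⊕0⊕0⊕0 = 0
p16 = XOR of data positions {17,18,19,20,21,22,23,24,25,26,27,28,29,30,31} = 0⊕1⊕1⊕1⊕1⊕1⊕1⊕1⊕1⊕0⊕1⊕0⊕0⊕0⊕0 = 1
Codeword b1..b31 = 1010111001110001011111111010000

1010111001110001011111111010000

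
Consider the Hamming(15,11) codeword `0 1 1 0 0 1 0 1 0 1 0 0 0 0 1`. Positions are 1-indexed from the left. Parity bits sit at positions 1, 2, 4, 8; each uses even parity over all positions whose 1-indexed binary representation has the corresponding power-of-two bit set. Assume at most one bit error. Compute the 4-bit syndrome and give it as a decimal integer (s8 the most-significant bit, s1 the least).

10

s1: b1⊕b3⊕b5⊕b7⊕b9⊕b11⊕b13⊕b15 = 0⊕1⊕0⊕0⊕0⊕0⊕0⊕1 = 0
s2: b2⊕b3⊕b6⊕b7⊕b10⊕b11⊕b14⊕b15 = 1⊕1⊕1⊕0⊕1⊕0⊕0⊕1 = 1
s4: b4⊕b5⊕b6⊕b7⊕b12⊕b13⊕b14⊕b15 = 0⊕0⊕1⊕0⊕0⊕0⊕0⊕1 = 0
s8: b8⊕b9⊕b10⊕b11⊕b12⊕b13⊕b14⊕b15 = 1⊕0⊕1⊕0⊕0⊕0⊕0⊕1 = 1
Syndrome (s8...s1) = 1010 → position 10.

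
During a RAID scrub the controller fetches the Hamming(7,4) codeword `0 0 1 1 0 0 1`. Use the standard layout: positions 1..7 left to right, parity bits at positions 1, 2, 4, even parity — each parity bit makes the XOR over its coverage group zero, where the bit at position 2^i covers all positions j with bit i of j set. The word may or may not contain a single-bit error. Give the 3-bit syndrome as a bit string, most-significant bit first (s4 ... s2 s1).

000

s1: b1⊕b3⊕b5⊕b7 = 0⊕1⊕0⊕1 = 0
s2: b2⊕b3⊕b6⊕b7 = 0⊕1⊕0⊕1 = 0
s4: b4⊕b5⊕b6⊕b7 = 1⊕0⊕0⊕1 = 0
Syndrome (s4...s1) = 000 → position 0 (no error).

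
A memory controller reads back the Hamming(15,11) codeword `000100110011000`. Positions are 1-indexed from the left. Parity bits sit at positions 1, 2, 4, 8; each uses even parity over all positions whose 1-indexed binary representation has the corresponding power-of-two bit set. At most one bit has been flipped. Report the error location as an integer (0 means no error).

12

s1: b1⊕b3⊕b5⊕b7⊕b9⊕b11⊕b13⊕b15 = 0⊕0⊕0⊕1⊕0⊕1⊕0⊕0 = 0
s2: b2⊕b3⊕b6⊕b7⊕b10⊕b11⊕b14⊕b15 = 0⊕0⊕0⊕1⊕0⊕1⊕0⊕0 = 0
s4: b4⊕b5⊕b6⊕b7⊕b12⊕b13⊕b14⊕b15 = 1⊕0⊕0⊕1⊕1⊕0⊕0⊕0 = 1
s8: b8⊕b9⊕b10⊕b11⊕b12⊕b13⊕b14⊕b15 = 1⊕0⊕0⊕1⊕1⊕0⊕0⊕0 = 1
Syndrome (s8...s1) = 1100 → position 12.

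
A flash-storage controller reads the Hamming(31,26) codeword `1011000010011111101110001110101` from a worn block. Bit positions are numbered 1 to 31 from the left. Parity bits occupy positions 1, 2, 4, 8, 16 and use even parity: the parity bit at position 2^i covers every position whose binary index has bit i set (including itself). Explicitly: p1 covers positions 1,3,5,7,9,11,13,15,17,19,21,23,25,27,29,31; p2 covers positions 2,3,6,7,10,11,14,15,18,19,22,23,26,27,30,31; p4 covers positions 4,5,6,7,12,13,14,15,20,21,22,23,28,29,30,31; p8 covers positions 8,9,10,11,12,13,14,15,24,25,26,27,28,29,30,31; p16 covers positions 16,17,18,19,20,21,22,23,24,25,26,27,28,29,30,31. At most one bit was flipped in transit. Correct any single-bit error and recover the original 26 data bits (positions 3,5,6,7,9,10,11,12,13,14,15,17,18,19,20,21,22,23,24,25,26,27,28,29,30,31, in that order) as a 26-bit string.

s1: b1⊕b3⊕b5⊕b7⊕b9⊕b11⊕b13⊕b15⊕b17⊕b19⊕b21⊕b23⊕b25⊕b27⊕b29⊕b31 = 1⊕1⊕0⊕0⊕1⊕0⊕1⊕1⊕1⊕1⊕1⊕0⊕1⊕1⊕1⊕1 = 0
s2: b2⊕b3⊕b6⊕b7⊕b10⊕b11⊕b14⊕b15⊕b18⊕b19⊕b22⊕b23⊕b26⊕b27⊕b30⊕b31 = 0⊕1⊕0⊕0⊕0⊕0⊕1⊕1⊕0⊕1⊕0⊕0⊕1⊕1⊕0⊕1 = 1
s4: b4⊕b5⊕b6⊕b7⊕b12⊕b13⊕b14⊕b15⊕b20⊕b21⊕b22⊕b23⊕b28⊕b29⊕b30⊕b31 = 1⊕0⊕0⊕0⊕1⊕1⊕1⊕1⊕1⊕1⊕0⊕0⊕0⊕1⊕0⊕1 = 1
s8: b8⊕b9⊕b10⊕b11⊕b12⊕b13⊕b14⊕b15⊕b24⊕b25⊕b26⊕b27⊕b28⊕b29⊕b30⊕b31 = 0⊕1⊕0⊕0⊕1⊕1⊕1⊕1⊕0⊕1⊕1⊕1⊕0⊕1⊕0⊕1 = 0
s16: b16⊕b17⊕b18⊕b19⊕b20⊕b21⊕b22⊕b23⊕b24⊕b25⊕b26⊕b27⊕b28⊕b29⊕b30⊕b31 = 1⊕1⊕0⊕1⊕1⊕1⊕0⊕0⊕0⊕1⊕1⊕1⊕0⊕1⊕0⊕1 = 0
Syndrome (s16...s1) = 00110 → position 6.
Flip bit 6: corrected codeword = 1011010010011111101110001110101
Data bits at positions 3,5,6,7,9,10,11,12,13,14,15,17,18,19,20,21,22,23,24,25,26,27,28,29,30,31: 10101001111101110001110101

10101001111101110001110101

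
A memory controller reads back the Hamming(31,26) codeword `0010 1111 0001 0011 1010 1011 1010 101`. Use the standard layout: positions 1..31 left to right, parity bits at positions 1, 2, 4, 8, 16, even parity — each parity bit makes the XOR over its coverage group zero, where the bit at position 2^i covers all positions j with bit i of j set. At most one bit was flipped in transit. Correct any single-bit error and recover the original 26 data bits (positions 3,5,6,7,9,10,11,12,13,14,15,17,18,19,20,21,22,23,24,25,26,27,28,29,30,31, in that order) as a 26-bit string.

s1: b1⊕b3⊕b5⊕b7⊕b9⊕b11⊕b13⊕b15⊕b17⊕b19⊕b21⊕b23⊕b25⊕b27⊕b29⊕b31 = 0⊕1⊕1⊕1⊕0⊕0⊕0⊕1⊕1⊕1⊕1⊕1⊕1⊕1⊕1⊕1 = 0
s2: b2⊕b3⊕b6⊕b7⊕b10⊕b11⊕b14⊕b15⊕b18⊕b19⊕b22⊕b23⊕b26⊕b27⊕b30⊕b31 = 0⊕1⊕1⊕1⊕0⊕0⊕0⊕1⊕0⊕1⊕0⊕1⊕0⊕1⊕0⊕1 = 0
s4: b4⊕b5⊕b6⊕b7⊕b12⊕b13⊕b14⊕b15⊕b20⊕b21⊕b22⊕b23⊕b28⊕b29⊕b30⊕b31 = 0⊕1⊕1⊕1⊕1⊕0⊕0⊕1⊕0⊕1⊕0⊕1⊕0⊕1⊕0⊕1 = 1
s8: b8⊕b9⊕b10⊕b11⊕b12⊕b13⊕b14⊕b15⊕b24⊕b25⊕b26⊕b27⊕b28⊕b29⊕b30⊕b31 = 1⊕0⊕0⊕0⊕1⊕0⊕0⊕1⊕1⊕1⊕0⊕1⊕0⊕1⊕0⊕1 = 0
s16: b16⊕b17⊕b18⊕b19⊕b20⊕b21⊕b22⊕b23⊕b24⊕b25⊕b26⊕b27⊕b28⊕b29⊕b30⊕b31 = 1⊕1⊕0⊕1⊕0⊕1⊕0⊕1⊕1⊕1⊕0⊕1⊕0⊕1⊕0⊕1 = 0
Syndrome (s16...s1) = 00100 → position 4.
Flip bit 4: corrected codeword = 0011111100010011101010111010101
Data bits at positions 3,5,6,7,9,10,11,12,13,14,15,17,18,19,20,21,22,23,24,25,26,27,28,29,30,31: 11110001001101010111010101

11110001001101010111010101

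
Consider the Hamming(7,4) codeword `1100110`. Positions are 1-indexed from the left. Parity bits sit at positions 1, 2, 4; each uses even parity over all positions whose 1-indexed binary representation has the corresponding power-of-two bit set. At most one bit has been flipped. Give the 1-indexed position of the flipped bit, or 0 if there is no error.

0

s1: b1⊕b3⊕b5⊕b7 = 1⊕0⊕1⊕0 = 0
s2: b2⊕b3⊕b6⊕b7 = 1⊕0⊕1⊕0 = 0
s4: b4⊕b5⊕b6⊕b7 = 0⊕1⊕1⊕0 = 0
Syndrome (s4...s1) = 000 → position 0 (no error).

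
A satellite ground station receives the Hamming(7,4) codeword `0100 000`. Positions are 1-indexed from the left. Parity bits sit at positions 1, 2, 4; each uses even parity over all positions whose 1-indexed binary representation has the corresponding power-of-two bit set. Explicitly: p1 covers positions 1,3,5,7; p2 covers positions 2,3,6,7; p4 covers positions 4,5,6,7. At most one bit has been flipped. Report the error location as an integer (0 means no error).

2

s1: b1⊕b3⊕b5⊕b7 = 0⊕0⊕0⊕0 = 0
s2: b2⊕b3⊕b6⊕b7 = 1⊕0⊕0⊕0 = 1
s4: b4⊕b5⊕b6⊕b7 = 0⊕0⊕0⊕0 = 0
Syndrome (s4...s1) = 010 → position 2.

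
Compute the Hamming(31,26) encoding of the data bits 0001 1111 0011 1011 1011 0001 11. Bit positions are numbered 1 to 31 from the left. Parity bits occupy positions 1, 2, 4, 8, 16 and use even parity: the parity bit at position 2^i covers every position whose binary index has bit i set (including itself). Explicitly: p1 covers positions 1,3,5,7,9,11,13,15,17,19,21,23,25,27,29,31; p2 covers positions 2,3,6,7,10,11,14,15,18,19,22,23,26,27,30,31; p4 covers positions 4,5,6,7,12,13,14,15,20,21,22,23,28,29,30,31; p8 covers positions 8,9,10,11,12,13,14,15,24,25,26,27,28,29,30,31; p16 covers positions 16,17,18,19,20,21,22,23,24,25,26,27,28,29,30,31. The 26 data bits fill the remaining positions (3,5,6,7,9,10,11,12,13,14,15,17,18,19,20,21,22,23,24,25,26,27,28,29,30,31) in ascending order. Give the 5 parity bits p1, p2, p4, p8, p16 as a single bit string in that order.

10100

Place data bits at non-power-of-two positions: b3=0, b5=0, b6=0, b7=1, b9=1, b10=1, b11=1, b12=1, b13=0, b14=0, b15=1, b17=1, b18=1, b19=0, b20=1, b21=1, b22=1, b23=0, b24=1, b25=1, b26=0, b27=0, b28=0, b29=1, b30=1, b31=1.
p1 = XOR of data positions {3,5,7,9,11,13,15,17,19,21,23,25,27,29,31} = 0⊕0⊕1⊕1⊕1⊕0⊕1⊕1⊕0⊕1⊕0⊕1⊕0⊕1⊕1 = 1
p2 = XOR of data positions {3,6,7,10,11,14,15,18,19,22,23,26,27,30,31} = 0⊕0⊕1⊕1⊕1⊕0⊕1⊕1⊕0⊕1⊕0⊕0⊕0⊕1⊕1 = 0
p4 = XOR of data positions {5,6,7,12,13,14,15,20,21,22,23,28,29,30,31} = 0⊕0⊕1⊕1⊕0⊕0⊕1⊕1⊕1⊕1⊕0⊕0⊕1⊕1⊕1 = 1
p8 = XOR of data positions {9,10,11,12,13,14,15,24,25,26,27,28,29,30,31} = 1⊕1⊕1⊕1⊕0⊕0⊕1⊕1⊕1⊕0⊕0⊕0⊕1⊕1⊕1 = 0
p16 = XOR of data positions {17,18,19,20,21,22,23,24,25,26,27,28,29,30,31} = 1⊕1⊕0⊕1⊕1⊕1⊕0⊕1⊕1⊕0⊕0⊕0⊕1⊕1⊕1 = 0
Parity bits p1,p2,p4,p8,p16 = 10100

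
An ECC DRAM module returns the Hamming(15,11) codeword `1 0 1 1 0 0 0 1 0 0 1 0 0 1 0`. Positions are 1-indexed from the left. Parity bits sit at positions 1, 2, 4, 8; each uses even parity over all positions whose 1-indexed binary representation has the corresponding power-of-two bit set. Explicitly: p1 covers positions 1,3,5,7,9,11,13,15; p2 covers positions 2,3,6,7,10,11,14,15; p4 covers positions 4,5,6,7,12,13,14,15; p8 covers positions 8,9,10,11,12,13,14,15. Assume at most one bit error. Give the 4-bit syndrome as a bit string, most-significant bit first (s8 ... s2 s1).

1011

s1: b1⊕b3⊕b5⊕b7⊕b9⊕b11⊕b13⊕b15 = 1⊕1⊕0⊕0⊕0⊕1⊕0⊕0 = 1
s2: b2⊕b3⊕b6⊕b7⊕b10⊕b11⊕b14⊕b15 = 0⊕1⊕0⊕0⊕0⊕1⊕1⊕0 = 1
s4: b4⊕b5⊕b6⊕b7⊕b12⊕b13⊕b14⊕b15 = 1⊕0⊕0⊕0⊕0⊕0⊕1⊕0 = 0
s8: b8⊕b9⊕b10⊕b11⊕b12⊕b13⊕b14⊕b15 = 1⊕0⊕0⊕1⊕0⊕0⊕1⊕0 = 1
Syndrome (s8...s1) = 1011 → position 11.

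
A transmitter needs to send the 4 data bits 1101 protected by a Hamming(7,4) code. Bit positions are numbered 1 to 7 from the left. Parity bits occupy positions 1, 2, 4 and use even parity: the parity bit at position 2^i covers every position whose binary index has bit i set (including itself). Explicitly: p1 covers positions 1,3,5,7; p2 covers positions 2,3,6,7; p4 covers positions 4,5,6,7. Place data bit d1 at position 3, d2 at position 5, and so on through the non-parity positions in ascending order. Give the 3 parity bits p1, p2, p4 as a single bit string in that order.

Place data bits at non-power-of-two positions: b3=1, b5=1, b6=0, b7=1.
p1 = XOR of data positions {3,5,7} = 1⊕1⊕1 = 1
p2 = XOR of data positions {3,6,7} = 1⊕0⊕1 = 0
p4 = XOR of data positions {5,6,7} = 1⊕0⊕1 = 0
Parity bits p1,p2,p4 = 100

100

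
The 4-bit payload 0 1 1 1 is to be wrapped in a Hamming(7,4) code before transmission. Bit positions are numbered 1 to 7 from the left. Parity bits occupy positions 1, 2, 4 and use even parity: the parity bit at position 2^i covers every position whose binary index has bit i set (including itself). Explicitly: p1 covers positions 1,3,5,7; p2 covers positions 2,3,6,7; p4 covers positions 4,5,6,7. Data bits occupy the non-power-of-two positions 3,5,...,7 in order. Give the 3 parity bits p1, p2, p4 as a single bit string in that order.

001

Place data bits at non-power-of-two positions: b3=0, b5=1, b6=1, b7=1.
p1 = XOR of data positions {3,5,7} = 0⊕1⊕1 = 0
p2 = XOR of data positions {3,6,7} = 0⊕1⊕1 = 0
p4 = XOR of data positions {5,6,7} = 1⊕1⊕1 = 1
Parity bits p1,p2,p4 = 001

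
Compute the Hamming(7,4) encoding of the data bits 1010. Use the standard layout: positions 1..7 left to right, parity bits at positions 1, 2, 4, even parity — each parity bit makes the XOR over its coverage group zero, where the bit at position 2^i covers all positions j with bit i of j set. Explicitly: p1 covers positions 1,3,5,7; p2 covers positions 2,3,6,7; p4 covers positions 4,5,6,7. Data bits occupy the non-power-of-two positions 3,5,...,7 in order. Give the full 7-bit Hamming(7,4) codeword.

Place data bits at non-power-of-two positions: b3=1, b5=0, b6=1, b7=0.
p1 = XOR of data positions {3,5,7} = 1⊕0⊕0 = 1
p2 = XOR of data positions {3,6,7} = 1⊕1⊕0 = 0
p4 = XOR of data positions {5,6,7} = 0⊕1⊕0 = 1
Codeword b1..b7 = 1011010

1011010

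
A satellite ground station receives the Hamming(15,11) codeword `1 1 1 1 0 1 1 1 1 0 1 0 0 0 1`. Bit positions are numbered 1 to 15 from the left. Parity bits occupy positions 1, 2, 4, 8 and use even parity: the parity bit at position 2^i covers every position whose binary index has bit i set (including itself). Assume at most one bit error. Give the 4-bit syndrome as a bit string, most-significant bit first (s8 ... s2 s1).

s1: b1⊕b3⊕b5⊕b7⊕b9⊕b11⊕b13⊕b15 = 1⊕1⊕0⊕1⊕1⊕1⊕0⊕1 = 0
s2: b2⊕b3⊕b6⊕b7⊕b10⊕b11⊕b14⊕b15 = 1⊕1⊕1⊕1⊕0⊕1⊕0⊕1 = 0
s4: b4⊕b5⊕b6⊕b7⊕b12⊕b13⊕b14⊕b15 = 1⊕0⊕1⊕1⊕0⊕0⊕0⊕1 = 0
s8: b8⊕b9⊕b10⊕b11⊕b12⊕b13⊕b14⊕b15 = 1⊕1⊕0⊕1⊕0⊕0⊕0⊕1 = 0
Syndrome (s8...s1) = 0000 → position 0 (no error).

0000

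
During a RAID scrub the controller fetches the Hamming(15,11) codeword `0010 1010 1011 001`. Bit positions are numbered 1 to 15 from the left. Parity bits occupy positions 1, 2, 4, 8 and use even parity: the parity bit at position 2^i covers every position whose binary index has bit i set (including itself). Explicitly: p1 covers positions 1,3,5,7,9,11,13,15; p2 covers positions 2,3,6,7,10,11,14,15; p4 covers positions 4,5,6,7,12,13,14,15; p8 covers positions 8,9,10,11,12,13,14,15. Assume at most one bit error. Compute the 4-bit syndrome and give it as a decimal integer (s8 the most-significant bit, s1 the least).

0

s1: b1⊕b3⊕b5⊕b7⊕b9⊕b11⊕b13⊕b15 = 0⊕1⊕1⊕1⊕1⊕1⊕0⊕1 = 0
s2: b2⊕b3⊕b6⊕b7⊕b10⊕b11⊕b14⊕b15 = 0⊕1⊕0⊕1⊕0⊕1⊕0⊕1 = 0
s4: b4⊕b5⊕b6⊕b7⊕b12⊕b13⊕b14⊕b15 = 0⊕1⊕0⊕1⊕1⊕0⊕0⊕1 = 0
s8: b8⊕b9⊕b10⊕b11⊕b12⊕b13⊕b14⊕b15 = 0⊕1⊕0⊕1⊕1⊕0⊕0⊕1 = 0
Syndrome (s8...s1) = 0000 → position 0 (no error).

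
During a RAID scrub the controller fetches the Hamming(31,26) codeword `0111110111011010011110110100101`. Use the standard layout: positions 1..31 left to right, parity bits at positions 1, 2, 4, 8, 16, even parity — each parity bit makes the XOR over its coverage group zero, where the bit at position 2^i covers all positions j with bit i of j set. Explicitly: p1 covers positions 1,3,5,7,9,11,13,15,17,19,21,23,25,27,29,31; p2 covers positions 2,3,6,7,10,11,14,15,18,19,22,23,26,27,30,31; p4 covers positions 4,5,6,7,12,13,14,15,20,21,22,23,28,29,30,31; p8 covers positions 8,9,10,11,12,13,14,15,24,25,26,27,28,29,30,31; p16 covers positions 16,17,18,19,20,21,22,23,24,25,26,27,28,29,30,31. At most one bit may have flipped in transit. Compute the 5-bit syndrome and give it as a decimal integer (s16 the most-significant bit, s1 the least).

s1: b1⊕b3⊕b5⊕b7⊕b9⊕b11⊕b13⊕b15⊕b17⊕b19⊕b21⊕b23⊕b25⊕b27⊕b29⊕b31 = 0⊕1⊕1⊕0⊕1⊕0⊕1⊕1⊕0⊕1⊕1⊕1⊕0⊕0⊕1⊕1 = 0
s2: b2⊕b3⊕b6⊕b7⊕b10⊕b11⊕b14⊕b15⊕b18⊕b19⊕b22⊕b23⊕b26⊕b27⊕b30⊕b31 = 1⊕1⊕1⊕0⊕1⊕0⊕0⊕1⊕1⊕1⊕0⊕1⊕1⊕0⊕0⊕1 = 0
s4: b4⊕b5⊕b6⊕b7⊕b12⊕b13⊕b14⊕b15⊕b20⊕b21⊕b22⊕b23⊕b28⊕b29⊕b30⊕b31 = 1⊕1⊕1⊕0⊕1⊕1⊕0⊕1⊕1⊕1⊕0⊕1⊕0⊕1⊕0⊕1 = 1
s8: b8⊕b9⊕b10⊕b11⊕b12⊕b13⊕b14⊕b15⊕b24⊕b25⊕b26⊕b27⊕b28⊕b29⊕b30⊕b31 = 1⊕1⊕1⊕0⊕1⊕1⊕0⊕1⊕1⊕0⊕1⊕0⊕0⊕1⊕0⊕1 = 0
s16: b16⊕b17⊕b18⊕b19⊕b20⊕b21⊕b22⊕b23⊕b24⊕b25⊕b26⊕b27⊕b28⊕b29⊕b30⊕b31 = 0⊕0⊕1⊕1⊕1⊕1⊕0⊕1⊕1⊕0⊕1⊕0⊕0⊕1⊕0⊕1 = 1
Syndrome (s16...s1) = 10100 → position 20.

20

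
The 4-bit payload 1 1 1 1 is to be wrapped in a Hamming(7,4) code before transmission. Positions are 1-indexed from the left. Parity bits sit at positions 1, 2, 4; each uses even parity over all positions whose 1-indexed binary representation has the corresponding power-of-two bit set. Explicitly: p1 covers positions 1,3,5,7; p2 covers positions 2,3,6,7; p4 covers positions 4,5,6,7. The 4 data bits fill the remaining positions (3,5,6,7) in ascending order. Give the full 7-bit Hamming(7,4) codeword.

Place data bits at non-power-of-two positions: b3=1, b5=1, b6=1, b7=1.
p1 = XOR of data positions {3,5,7} = 1⊕1⊕1 = 1
p2 = XOR of data positions {3,6,7} = 1⊕1⊕1 = 1
p4 = XOR of data positions {5,6,7} = 1⊕1⊕1 = 1
Codeword b1..b7 = 1111111

1111111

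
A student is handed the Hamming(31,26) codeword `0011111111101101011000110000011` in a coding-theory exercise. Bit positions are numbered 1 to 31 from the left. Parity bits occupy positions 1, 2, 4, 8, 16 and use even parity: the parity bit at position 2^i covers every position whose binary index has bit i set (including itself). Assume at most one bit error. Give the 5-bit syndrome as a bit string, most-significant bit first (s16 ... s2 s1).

11111

s1: b1⊕b3⊕b5⊕b7⊕b9⊕b11⊕b13⊕b15⊕b17⊕b19⊕b21⊕b23⊕b25⊕b27⊕b29⊕b31 = 0⊕1⊕1⊕1⊕1⊕1⊕1⊕0⊕0⊕1⊕0⊕1⊕0⊕0⊕0⊕1 = 1
s2: b2⊕b3⊕b6⊕b7⊕b10⊕b11⊕b14⊕b15⊕b18⊕b19⊕b22⊕b23⊕b26⊕b27⊕b30⊕b31 = 0⊕1⊕1⊕1⊕1⊕1⊕1⊕0⊕1⊕1⊕0⊕1⊕0⊕0⊕1⊕1 = 1
s4: b4⊕b5⊕b6⊕b7⊕b12⊕b13⊕b14⊕b15⊕b20⊕b21⊕b22⊕b23⊕b28⊕b29⊕b30⊕b31 = 1⊕1⊕1⊕1⊕0⊕1⊕1⊕0⊕0⊕0⊕0⊕1⊕0⊕0⊕1⊕1 = 1
s8: b8⊕b9⊕b10⊕b11⊕b12⊕b13⊕b14⊕b15⊕b24⊕b25⊕b26⊕b27⊕b28⊕b29⊕b30⊕b31 = 1⊕1⊕1⊕1⊕0⊕1⊕1⊕0⊕1⊕0⊕0⊕0⊕0⊕0⊕1⊕1 = 1
s16: b16⊕b17⊕b18⊕b19⊕b20⊕b21⊕b22⊕b23⊕b24⊕b25⊕b26⊕b27⊕b28⊕b29⊕b30⊕b31 = 1⊕0⊕1⊕1⊕0⊕0⊕0⊕1⊕1⊕0⊕0⊕0⊕0⊕0⊕1⊕1 = 1
Syndrome (s16...s1) = 11111 → position 31.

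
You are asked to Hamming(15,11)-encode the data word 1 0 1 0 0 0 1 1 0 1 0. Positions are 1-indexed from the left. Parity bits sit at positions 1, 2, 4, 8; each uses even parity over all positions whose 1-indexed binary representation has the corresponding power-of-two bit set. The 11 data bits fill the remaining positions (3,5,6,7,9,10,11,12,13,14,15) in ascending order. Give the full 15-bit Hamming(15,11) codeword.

Place data bits at non-power-of-two positions: b3=1, b5=0, b6=1, b7=0, b9=0, b10=0, b11=1, b12=1, b13=0, b14=1, b15=0.
p1 = XOR of data positions {3,5,7,9,11,13,15} = 1⊕0⊕0⊕0⊕1⊕0⊕0 = 0
p2 = XOR of data positions {3,6,7,10,11,14,15} = 1⊕1⊕0⊕0⊕1⊕1⊕0 = 0
p4 = XOR of data positions {5,6,7,12,13,14,15} = 0⊕1⊕0⊕1⊕0⊕1⊕0 = 1
p8 = XOR of data positions {9,10,11,12,13,14,15} = 0⊕0⊕1⊕1⊕0⊕1⊕0 = 1
Codeword b1..b15 = 001101010011010

001101010011010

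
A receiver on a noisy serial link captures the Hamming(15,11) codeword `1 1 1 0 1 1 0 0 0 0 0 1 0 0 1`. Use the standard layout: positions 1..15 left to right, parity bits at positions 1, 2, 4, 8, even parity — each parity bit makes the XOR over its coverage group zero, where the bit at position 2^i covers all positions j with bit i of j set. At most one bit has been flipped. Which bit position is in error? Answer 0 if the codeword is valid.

0

s1: b1⊕b3⊕b5⊕b7⊕b9⊕b11⊕b13⊕b15 = 1⊕1⊕1⊕0⊕0⊕0⊕0⊕1 = 0
s2: b2⊕b3⊕b6⊕b7⊕b10⊕b11⊕b14⊕b15 = 1⊕1⊕1⊕0⊕0⊕0⊕0⊕1 = 0
s4: b4⊕b5⊕b6⊕b7⊕b12⊕b13⊕b14⊕b15 = 0⊕1⊕1⊕0⊕1⊕0⊕0⊕1 = 0
s8: b8⊕b9⊕b10⊕b11⊕b12⊕b13⊕b14⊕b15 = 0⊕0⊕0⊕0⊕1⊕0⊕0⊕1 = 0
Syndrome (s8...s1) = 0000 → position 0 (no error).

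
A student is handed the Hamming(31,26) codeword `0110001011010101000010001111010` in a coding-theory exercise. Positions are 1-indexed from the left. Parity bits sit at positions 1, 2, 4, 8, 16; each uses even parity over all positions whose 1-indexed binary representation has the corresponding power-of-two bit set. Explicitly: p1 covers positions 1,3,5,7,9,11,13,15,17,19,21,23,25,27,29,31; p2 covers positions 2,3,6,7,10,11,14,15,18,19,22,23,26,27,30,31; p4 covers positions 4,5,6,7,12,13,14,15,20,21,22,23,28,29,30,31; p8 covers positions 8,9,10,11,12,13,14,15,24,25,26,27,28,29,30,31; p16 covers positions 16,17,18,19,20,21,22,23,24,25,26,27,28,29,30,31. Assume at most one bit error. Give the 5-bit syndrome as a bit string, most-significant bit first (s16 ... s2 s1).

11000

s1: b1⊕b3⊕b5⊕b7⊕b9⊕b11⊕b13⊕b15⊕b17⊕b19⊕b21⊕b23⊕b25⊕b27⊕b29⊕b31 = 0⊕1⊕0⊕1⊕1⊕0⊕0⊕0⊕0⊕0⊕1⊕0⊕1⊕1⊕0⊕0 = 0
s2: b2⊕b3⊕b6⊕b7⊕b10⊕b11⊕b14⊕b15⊕b18⊕b19⊕b22⊕b23⊕b26⊕b27⊕b30⊕b31 = 1⊕1⊕0⊕1⊕1⊕0⊕1⊕0⊕0⊕0⊕0⊕0⊕1⊕1⊕1⊕0 = 0
s4: b4⊕b5⊕b6⊕b7⊕b12⊕b13⊕b14⊕b15⊕b20⊕b21⊕b22⊕b23⊕b28⊕b29⊕b30⊕b31 = 0⊕0⊕0⊕1⊕1⊕0⊕1⊕0⊕0⊕1⊕0⊕0⊕1⊕0⊕1⊕0 = 0
s8: b8⊕b9⊕b10⊕b11⊕b12⊕b13⊕b14⊕b15⊕b24⊕b25⊕b26⊕b27⊕b28⊕b29⊕b30⊕b31 = 0⊕1⊕1⊕0⊕1⊕0⊕1⊕0⊕0⊕1⊕1⊕1⊕1⊕0⊕1⊕0 = 1
s16: b16⊕b17⊕b18⊕b19⊕b20⊕b21⊕b22⊕b23⊕b24⊕b25⊕b26⊕b27⊕b28⊕b29⊕b30⊕b31 = 1⊕0⊕0⊕0⊕0⊕1⊕0⊕0⊕0⊕1⊕1⊕1⊕1⊕0⊕1⊕0 = 1
Syndrome (s16...s1) = 11000 → position 24.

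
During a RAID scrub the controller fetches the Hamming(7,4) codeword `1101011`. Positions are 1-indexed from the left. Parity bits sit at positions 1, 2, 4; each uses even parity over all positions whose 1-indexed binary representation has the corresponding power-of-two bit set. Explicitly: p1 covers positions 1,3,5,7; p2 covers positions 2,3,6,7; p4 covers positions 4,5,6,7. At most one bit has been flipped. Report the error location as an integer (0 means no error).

6

s1: b1⊕b3⊕b5⊕b7 = 1⊕0⊕0⊕1 = 0
s2: b2⊕b3⊕b6⊕b7 = 1⊕0⊕1⊕1 = 1
s4: b4⊕b5⊕b6⊕b7 = 1⊕0⊕1⊕1 = 1
Syndrome (s4...s1) = 110 → position 6.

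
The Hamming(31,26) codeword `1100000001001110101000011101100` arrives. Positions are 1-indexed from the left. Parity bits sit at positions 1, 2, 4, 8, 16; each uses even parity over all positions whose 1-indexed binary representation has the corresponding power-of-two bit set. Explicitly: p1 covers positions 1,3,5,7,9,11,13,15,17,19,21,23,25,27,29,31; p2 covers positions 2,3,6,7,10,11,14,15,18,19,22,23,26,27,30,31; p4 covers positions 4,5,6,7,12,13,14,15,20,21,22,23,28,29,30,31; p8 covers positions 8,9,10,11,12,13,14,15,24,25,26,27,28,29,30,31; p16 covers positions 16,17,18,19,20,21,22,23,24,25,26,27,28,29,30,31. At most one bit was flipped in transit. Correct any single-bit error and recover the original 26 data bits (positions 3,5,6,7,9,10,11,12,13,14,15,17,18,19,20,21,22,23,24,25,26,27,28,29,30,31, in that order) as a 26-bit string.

00000100111101000011101000

s1: b1⊕b3⊕b5⊕b7⊕b9⊕b11⊕b13⊕b15⊕b17⊕b19⊕b21⊕b23⊕b25⊕b27⊕b29⊕b31 = 1⊕0⊕0⊕0⊕0⊕0⊕1⊕1⊕1⊕1⊕0⊕0⊕1⊕0⊕1⊕0 = 1
s2: b2⊕b3⊕b6⊕b7⊕b10⊕b11⊕b14⊕b15⊕b18⊕b19⊕b22⊕b23⊕b26⊕b27⊕b30⊕b31 = 1⊕0⊕0⊕0⊕1⊕0⊕1⊕1⊕0⊕1⊕0⊕0⊕1⊕0⊕0⊕0 = 0
s4: b4⊕b5⊕b6⊕b7⊕b12⊕b13⊕b14⊕b15⊕b20⊕b21⊕b22⊕b23⊕b28⊕b29⊕b30⊕b31 = 0⊕0⊕0⊕0⊕0⊕1⊕1⊕1⊕0⊕0⊕0⊕0⊕1⊕1⊕0⊕0 = 1
s8: b8⊕b9⊕b10⊕b11⊕b12⊕b13⊕b14⊕b15⊕b24⊕b25⊕b26⊕b27⊕b28⊕b29⊕b30⊕b31 = 0⊕0⊕1⊕0⊕0⊕1⊕1⊕1⊕1⊕1⊕1⊕0⊕1⊕1⊕0⊕0 = 1
s16: b16⊕b17⊕b18⊕b19⊕b20⊕b21⊕b22⊕b23⊕b24⊕b25⊕b26⊕b27⊕b28⊕b29⊕b30⊕b31 = 0⊕1⊕0⊕1⊕0⊕0⊕0⊕0⊕1⊕1⊕1⊕0⊕1⊕1⊕0⊕0 = 1
Syndrome (s16...s1) = 11101 → position 29.
Flip bit 29: corrected codeword = 1100000001001110101000011101000
Data bits at positions 3,5,6,7,9,10,11,12,13,14,15,17,18,19,20,21,22,23,24,25,26,27,28,29,30,31: 00000100111101000011101000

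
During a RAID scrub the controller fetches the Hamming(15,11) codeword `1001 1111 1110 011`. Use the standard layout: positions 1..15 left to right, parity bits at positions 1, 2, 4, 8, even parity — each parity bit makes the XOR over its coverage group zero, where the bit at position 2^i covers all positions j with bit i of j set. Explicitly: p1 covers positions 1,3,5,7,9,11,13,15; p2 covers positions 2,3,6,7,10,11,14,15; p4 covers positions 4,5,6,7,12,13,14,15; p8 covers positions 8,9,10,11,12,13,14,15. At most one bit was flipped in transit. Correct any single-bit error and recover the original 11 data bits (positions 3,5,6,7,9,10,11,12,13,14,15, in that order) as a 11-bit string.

s1: b1⊕b3⊕b5⊕b7⊕b9⊕b11⊕b13⊕b15 = 1⊕0⊕1⊕1⊕1⊕1⊕0⊕1 = 0
s2: b2⊕b3⊕b6⊕b7⊕b10⊕b11⊕b14⊕b15 = 0⊕0⊕1⊕1⊕1⊕1⊕1⊕1 = 0
s4: b4⊕b5⊕b6⊕b7⊕b12⊕b13⊕b14⊕b15 = 1⊕1⊕1⊕1⊕0⊕0⊕1⊕1 = 0
s8: b8⊕b9⊕b10⊕b11⊕b12⊕b13⊕b14⊕b15 = 1⊕1⊕1⊕1⊕0⊕0⊕1⊕1 = 0
Syndrome (s8...s1) = 0000 → position 0 (no error).
No correction needed.
Data bits at positions 3,5,6,7,9,10,11,12,13,14,15: 01111110011

01111110011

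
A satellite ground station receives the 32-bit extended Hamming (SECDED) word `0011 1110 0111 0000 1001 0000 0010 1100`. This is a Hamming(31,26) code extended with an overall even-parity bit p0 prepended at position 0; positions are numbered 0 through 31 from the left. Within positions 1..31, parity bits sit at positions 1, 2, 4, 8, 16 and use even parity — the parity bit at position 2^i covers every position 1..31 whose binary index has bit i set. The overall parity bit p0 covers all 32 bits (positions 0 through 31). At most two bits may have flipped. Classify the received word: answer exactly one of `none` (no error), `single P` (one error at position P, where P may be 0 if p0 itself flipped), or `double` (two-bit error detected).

s1: b1⊕b3⊕b5⊕b7⊕b9⊕b11⊕b13⊕b15⊕b17⊕b19⊕b21⊕b23⊕b25⊕b27⊕b29⊕b31 = 0⊕1⊕1⊕0⊕1⊕1⊕0⊕0⊕0⊕1⊕0⊕0⊕0⊕0⊕1⊕0 = 0
s2: b2⊕b3⊕b6⊕b7⊕b10⊕b11⊕b14⊕b15⊕b18⊕b19⊕b22⊕b23⊕b26⊕b27⊕b30⊕b31 = 1⊕1⊕1⊕0⊕1⊕1⊕0⊕0⊕0⊕1⊕0⊕0⊕1⊕0⊕0⊕0 = 1
s4: b4⊕b5⊕b6⊕b7⊕b12⊕b13⊕b14⊕b15⊕b20⊕b21⊕b22⊕b23⊕b28⊕b29⊕b30⊕b31 = 1⊕1⊕1⊕0⊕0⊕0⊕0⊕0⊕0⊕0⊕0⊕0⊕1⊕1⊕0⊕0 = 1
s8: b8⊕b9⊕b10⊕b11⊕b12⊕b13⊕b14⊕b15⊕b24⊕b25⊕b26⊕b27⊕b28⊕b29⊕b30⊕b31 = 0⊕1⊕1⊕1⊕0⊕0⊕0⊕0⊕0⊕0⊕1⊕0⊕1⊕1⊕0⊕0 = 0
s16: b16⊕b17⊕b18⊕b19⊕b20⊕b21⊕b22⊕b23⊕b24⊕b25⊕b26⊕b27⊕b28⊕b29⊕b30⊕b31 = 1⊕0⊕0⊕1⊕0⊕0⊕0⊕0⊕0⊕0⊕1⊕0⊕1⊕1⊕0⊕0 = 1
Syndrome (s16...s1) = 10110 → position 22.
Overall parity (XOR of all 32 bits, including p0): 0⊕0⊕1⊕1⊕1⊕1⊕1⊕0⊕0⊕1⊕1⊕1⊕0⊕0⊕0⊕0⊕1⊕0⊕0⊕1⊕0⊕0⊕0⊕0⊕0⊕0⊕1⊕0⊕1⊕1⊕0⊕0 = 1
Overall=1, syndrome position=22 → single-bit error at position 22.

single 22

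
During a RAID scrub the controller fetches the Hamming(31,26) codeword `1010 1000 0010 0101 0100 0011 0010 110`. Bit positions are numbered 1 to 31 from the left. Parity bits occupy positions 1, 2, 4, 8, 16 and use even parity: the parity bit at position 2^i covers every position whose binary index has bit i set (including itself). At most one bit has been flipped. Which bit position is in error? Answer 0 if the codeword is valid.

s1: b1⊕b3⊕b5⊕b7⊕b9⊕b11⊕b13⊕b15⊕b17⊕b19⊕b21⊕b23⊕b25⊕b27⊕b29⊕b31 = 1⊕1⊕1⊕0⊕0⊕1⊕0⊕0⊕0⊕0⊕0⊕1⊕0⊕1⊕1⊕0 = 1
s2: b2⊕b3⊕b6⊕b7⊕b10⊕b11⊕b14⊕b15⊕b18⊕b19⊕b22⊕b23⊕b26⊕b27⊕b30⊕b31 = 0⊕1⊕0⊕0⊕0⊕1⊕1⊕0⊕1⊕0⊕0⊕1⊕0⊕1⊕1⊕0 = 1
s4: b4⊕b5⊕b6⊕b7⊕b12⊕b13⊕b14⊕b15⊕b20⊕b21⊕b22⊕b23⊕b28⊕b29⊕b30⊕b31 = 0⊕1⊕0⊕0⊕0⊕0⊕1⊕0⊕0⊕0⊕0⊕1⊕0⊕1⊕1⊕0 = 1
s8: b8⊕b9⊕b10⊕b11⊕b12⊕b13⊕b14⊕b15⊕b24⊕b25⊕b26⊕b27⊕b28⊕b29⊕b30⊕b31 = 0⊕0⊕0⊕1⊕0⊕0⊕1⊕0⊕1⊕0⊕0⊕1⊕0⊕1⊕1⊕0 = 0
s16: b16⊕b17⊕b18⊕b19⊕b20⊕b21⊕b22⊕b23⊕b24⊕b25⊕b26⊕b27⊕b28⊕b29⊕b30⊕b31 = 1⊕0⊕1⊕0⊕0⊕0⊕0⊕1⊕1⊕0⊕0⊕1⊕0⊕1⊕1⊕0 = 1
Syndrome (s16...s1) = 10111 → position 23.

23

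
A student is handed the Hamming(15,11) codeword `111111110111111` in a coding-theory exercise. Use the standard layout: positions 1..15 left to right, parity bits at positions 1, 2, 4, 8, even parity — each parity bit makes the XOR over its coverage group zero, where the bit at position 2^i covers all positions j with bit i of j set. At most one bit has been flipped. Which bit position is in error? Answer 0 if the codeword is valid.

9

s1: b1⊕b3⊕b5⊕b7⊕b9⊕b11⊕b13⊕b15 = 1⊕1⊕1⊕1⊕0⊕1⊕1⊕1 = 1
s2: b2⊕b3⊕b6⊕b7⊕b10⊕b11⊕b14⊕b15 = 1⊕1⊕1⊕1⊕1⊕1⊕1⊕1 = 0
s4: b4⊕b5⊕b6⊕b7⊕b12⊕b13⊕b14⊕b15 = 1⊕1⊕1⊕1⊕1⊕1⊕1⊕1 = 0
s8: b8⊕b9⊕b10⊕b11⊕b12⊕b13⊕b14⊕b15 = 1⊕0⊕1⊕1⊕1⊕1⊕1⊕1 = 1
Syndrome (s8...s1) = 1001 → position 9.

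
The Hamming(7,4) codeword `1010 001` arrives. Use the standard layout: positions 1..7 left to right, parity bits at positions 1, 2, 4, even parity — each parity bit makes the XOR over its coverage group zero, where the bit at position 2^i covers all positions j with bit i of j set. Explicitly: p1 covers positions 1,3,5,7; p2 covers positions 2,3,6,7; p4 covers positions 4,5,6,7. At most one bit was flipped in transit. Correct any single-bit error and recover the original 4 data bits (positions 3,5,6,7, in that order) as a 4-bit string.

s1: b1⊕b3⊕b5⊕b7 = 1⊕1⊕0⊕1 = 1
s2: b2⊕b3⊕b6⊕b7 = 0⊕1⊕0⊕1 = 0
s4: b4⊕b5⊕b6⊕b7 = 0⊕0⊕0⊕1 = 1
Syndrome (s4...s1) = 101 → position 5.
Flip bit 5: corrected codeword = 1010101
Data bits at positions 3,5,6,7: 1101

1101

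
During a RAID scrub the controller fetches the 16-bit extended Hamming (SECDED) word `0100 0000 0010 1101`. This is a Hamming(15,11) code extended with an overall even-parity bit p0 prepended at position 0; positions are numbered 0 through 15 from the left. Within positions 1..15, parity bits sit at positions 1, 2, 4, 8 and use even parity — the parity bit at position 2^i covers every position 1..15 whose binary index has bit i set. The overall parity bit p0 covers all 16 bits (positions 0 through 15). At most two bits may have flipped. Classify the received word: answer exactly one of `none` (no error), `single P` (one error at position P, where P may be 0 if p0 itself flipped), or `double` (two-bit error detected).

s1: b1⊕b3⊕b5⊕b7⊕b9⊕b11⊕b13⊕b15 = 1⊕0⊕0⊕0⊕0⊕0⊕1⊕1 = 1
s2: b2⊕b3⊕b6⊕b7⊕b10⊕b11⊕b14⊕b15 = 0⊕0⊕0⊕0⊕1⊕0⊕0⊕1 = 0
s4: b4⊕b5⊕b6⊕b7⊕b12⊕b13⊕b14⊕b15 = 0⊕0⊕0⊕0⊕1⊕1⊕0⊕1 = 1
s8: b8⊕b9⊕b10⊕b11⊕b12⊕b13⊕b14⊕b15 = 0⊕0⊕1⊕0⊕1⊕1⊕0⊕1 = 0
Syndrome (s8...s1) = 0101 → position 5.
Overall parity (XOR of all 16 bits, including p0): 0⊕1⊕0⊕0⊕0⊕0⊕0⊕0⊕0⊕0⊕1⊕0⊕1⊕1⊕0⊕1 = 1
Overall=1, syndrome position=5 → single-bit error at position 5.

single 5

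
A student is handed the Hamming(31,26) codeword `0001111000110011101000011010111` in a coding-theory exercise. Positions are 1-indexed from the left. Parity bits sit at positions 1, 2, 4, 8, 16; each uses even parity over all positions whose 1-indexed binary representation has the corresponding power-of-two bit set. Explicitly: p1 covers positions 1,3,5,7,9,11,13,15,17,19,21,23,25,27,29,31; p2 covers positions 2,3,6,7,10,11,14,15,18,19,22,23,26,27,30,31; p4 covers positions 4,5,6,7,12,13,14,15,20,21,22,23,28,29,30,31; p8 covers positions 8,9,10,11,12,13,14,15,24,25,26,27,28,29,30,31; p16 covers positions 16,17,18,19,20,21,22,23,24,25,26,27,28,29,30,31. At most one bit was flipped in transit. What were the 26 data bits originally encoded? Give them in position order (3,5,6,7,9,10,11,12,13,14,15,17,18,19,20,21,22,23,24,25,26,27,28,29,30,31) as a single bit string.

01110011001101000011011111

s1: b1⊕b3⊕b5⊕b7⊕b9⊕b11⊕b13⊕b15⊕b17⊕b19⊕b21⊕b23⊕b25⊕b27⊕b29⊕b31 = 0⊕0⊕1⊕1⊕0⊕1⊕0⊕1⊕1⊕1⊕0⊕0⊕1⊕1⊕1⊕1 = 0
s2: b2⊕b3⊕b6⊕b7⊕b10⊕b11⊕b14⊕b15⊕b18⊕b19⊕b22⊕b23⊕b26⊕b27⊕b30⊕b31 = 0⊕0⊕1⊕1⊕0⊕1⊕0⊕1⊕0⊕1⊕0⊕0⊕0⊕1⊕1⊕1 = 0
s4: b4⊕b5⊕b6⊕b7⊕b12⊕b13⊕b14⊕b15⊕b20⊕b21⊕b22⊕b23⊕b28⊕b29⊕b30⊕b31 = 1⊕1⊕1⊕1⊕1⊕0⊕0⊕1⊕0⊕0⊕0⊕0⊕0⊕1⊕1⊕1 = 1
s8: b8⊕b9⊕b10⊕b11⊕b12⊕b13⊕b14⊕b15⊕b24⊕b25⊕b26⊕b27⊕b28⊕b29⊕b30⊕b31 = 0⊕0⊕0⊕1⊕1⊕0⊕0⊕1⊕1⊕1⊕0⊕1⊕0⊕1⊕1⊕1 = 1
s16: b16⊕b17⊕b18⊕b19⊕b20⊕b21⊕b22⊕b23⊕b24⊕b25⊕b26⊕b27⊕b28⊕b29⊕b30⊕b31 = 1⊕1⊕0⊕1⊕0⊕0⊕0⊕0⊕1⊕1⊕0⊕1⊕0⊕1⊕1⊕1 = 1
Syndrome (s16...s1) = 11100 → position 28.
Flip bit 28: corrected codeword = 0001111000110011101000011011111
Data bits at positions 3,5,6,7,9,10,11,12,13,14,15,17,18,19,20,21,22,23,24,25,26,27,28,29,30,31: 01110011001101000011011111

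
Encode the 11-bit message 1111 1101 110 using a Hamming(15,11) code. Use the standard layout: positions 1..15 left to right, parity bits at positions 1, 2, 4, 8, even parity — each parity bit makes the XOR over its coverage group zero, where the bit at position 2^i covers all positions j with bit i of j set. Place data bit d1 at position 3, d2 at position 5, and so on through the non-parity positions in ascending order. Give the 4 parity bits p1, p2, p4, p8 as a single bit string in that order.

1101

Place data bits at non-power-of-two positions: b3=1, b5=1, b6=1, b7=1, b9=1, b10=1, b11=0, b12=1, b13=1, b14=1, b15=0.
p1 = XOR of data positions {3,5,7,9,11,13,15} = 1⊕1⊕1⊕1⊕0⊕1⊕0 = 1
p2 = XOR of data positions {3,6,7,10,11,14,15} = 1⊕1⊕1⊕1⊕0⊕1⊕0 = 1
p4 = XOR of data positions {5,6,7,12,13,14,15} = 1⊕1⊕1⊕1⊕1⊕1⊕0 = 0
p8 = XOR of data positions {9,10,11,12,13,14,15} = 1⊕1⊕0⊕1⊕1⊕1⊕0 = 1
Parity bits p1,p2,p4,p8 = 1101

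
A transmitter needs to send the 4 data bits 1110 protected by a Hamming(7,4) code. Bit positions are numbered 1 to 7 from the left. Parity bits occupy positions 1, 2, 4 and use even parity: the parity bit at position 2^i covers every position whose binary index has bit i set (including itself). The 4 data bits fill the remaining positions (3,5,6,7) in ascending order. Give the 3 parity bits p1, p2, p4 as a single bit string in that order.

000

Place data bits at non-power-of-two positions: b3=1, b5=1, b6=1, b7=0.
p1 = XOR of data positions {3,5,7} = 1⊕1⊕0 = 0
p2 = XOR of data positions {3,6,7} = 1⊕1⊕0 = 0
p4 = XOR of data positions {5,6,7} = 1⊕1⊕0 = 0
Parity bits p1,p2,p4 = 000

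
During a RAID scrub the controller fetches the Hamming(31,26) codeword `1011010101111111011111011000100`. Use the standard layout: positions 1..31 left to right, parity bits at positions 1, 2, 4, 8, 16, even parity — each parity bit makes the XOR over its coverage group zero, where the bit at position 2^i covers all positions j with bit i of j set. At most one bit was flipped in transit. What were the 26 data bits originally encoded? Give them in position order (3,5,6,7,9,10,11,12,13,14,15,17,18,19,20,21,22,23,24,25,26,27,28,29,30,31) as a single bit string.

10100111111010111011000100

s1: b1⊕b3⊕b5⊕b7⊕b9⊕b11⊕b13⊕b15⊕b17⊕b19⊕b21⊕b23⊕b25⊕b27⊕b29⊕b31 = 1⊕1⊕0⊕0⊕0⊕1⊕1⊕1⊕0⊕1⊕1⊕0⊕1⊕0⊕1⊕0 = 1
s2: b2⊕b3⊕b6⊕b7⊕b10⊕b11⊕b14⊕b15⊕b18⊕b19⊕b22⊕b23⊕b26⊕b27⊕b30⊕b31 = 0⊕1⊕1⊕0⊕1⊕1⊕1⊕1⊕1⊕1⊕1⊕0⊕0⊕0⊕0⊕0 = 1
s4: b4⊕b5⊕b6⊕b7⊕b12⊕b13⊕b14⊕b15⊕b20⊕b21⊕b22⊕b23⊕b28⊕b29⊕b30⊕b31 = 1⊕0⊕1⊕0⊕1⊕1⊕1⊕1⊕1⊕1⊕1⊕0⊕0⊕1⊕0⊕0 = 0
s8: b8⊕b9⊕b10⊕b11⊕b12⊕b13⊕b14⊕b15⊕b24⊕b25⊕b26⊕b27⊕b28⊕b29⊕b30⊕b31 = 1⊕0⊕1⊕1⊕1⊕1⊕1⊕1⊕1⊕1⊕0⊕0⊕0⊕1⊕0⊕0 = 0
s16: b16⊕b17⊕b18⊕b19⊕b20⊕b21⊕b22⊕b23⊕b24⊕b25⊕b26⊕b27⊕b28⊕b29⊕b30⊕b31 = 1⊕0⊕1⊕1⊕1⊕1⊕1⊕0⊕1⊕1⊕0⊕0⊕0⊕1⊕0⊕0 = 1
Syndrome (s16...s1) = 10011 → position 19.
Flip bit 19: corrected codeword = 1011010101111111010111011000100
Data bits at positions 3,5,6,7,9,10,11,12,13,14,15,17,18,19,20,21,22,23,24,25,26,27,28,29,30,31: 10100111111010111011000100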